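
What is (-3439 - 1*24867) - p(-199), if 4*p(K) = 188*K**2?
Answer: -1889553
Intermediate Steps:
p(K) = 47*K**2 (p(K) = (188*K**2)/4 = 47*K**2)
(-3439 - 1*24867) - p(-199) = (-3439 - 1*24867) - 47*(-199)**2 = (-3439 - 24867) - 47*39601 = -28306 - 1*1861247 = -28306 - 1861247 = -1889553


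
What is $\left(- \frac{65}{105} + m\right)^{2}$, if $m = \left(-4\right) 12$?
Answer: $\frac{1042441}{441} \approx 2363.8$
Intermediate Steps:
$m = -48$
$\left(- \frac{65}{105} + m\right)^{2} = \left(- \frac{65}{105} - 48\right)^{2} = \left(\left(-65\right) \frac{1}{105} - 48\right)^{2} = \left(- \frac{13}{21} - 48\right)^{2} = \left(- \frac{1021}{21}\right)^{2} = \frac{1042441}{441}$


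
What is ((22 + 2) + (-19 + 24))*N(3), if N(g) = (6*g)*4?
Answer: 2088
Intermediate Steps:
N(g) = 24*g
((22 + 2) + (-19 + 24))*N(3) = ((22 + 2) + (-19 + 24))*(24*3) = (24 + 5)*72 = 29*72 = 2088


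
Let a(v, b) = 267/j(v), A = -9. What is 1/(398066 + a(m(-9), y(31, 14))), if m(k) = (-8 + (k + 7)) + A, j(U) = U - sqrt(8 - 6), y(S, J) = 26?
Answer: 142900621/56881859281457 - 267*sqrt(2)/56881859281457 ≈ 2.5122e-6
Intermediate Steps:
j(U) = U - sqrt(2)
m(k) = -10 + k (m(k) = (-8 + (k + 7)) - 9 = (-8 + (7 + k)) - 9 = (-1 + k) - 9 = -10 + k)
a(v, b) = 267/(v - sqrt(2))
1/(398066 + a(m(-9), y(31, 14))) = 1/(398066 + 267/((-10 - 9) - sqrt(2))) = 1/(398066 + 267/(-19 - sqrt(2)))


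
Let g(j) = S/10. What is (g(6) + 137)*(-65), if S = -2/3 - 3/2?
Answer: -106691/12 ≈ -8890.9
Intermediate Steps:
S = -13/6 (S = -2*1/3 - 3*1/2 = -2/3 - 3/2 = -13/6 ≈ -2.1667)
g(j) = -13/60 (g(j) = -13/6/10 = -13/6*1/10 = -13/60)
(g(6) + 137)*(-65) = (-13/60 + 137)*(-65) = (8207/60)*(-65) = -106691/12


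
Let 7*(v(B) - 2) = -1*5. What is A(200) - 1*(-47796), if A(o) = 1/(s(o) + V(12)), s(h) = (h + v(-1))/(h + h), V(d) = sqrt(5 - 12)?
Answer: 2717936915876/56865281 - 7840000*I*sqrt(7)/56865281 ≈ 47796.0 - 0.36477*I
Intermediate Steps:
v(B) = 9/7 (v(B) = 2 + (-1*5)/7 = 2 + (1/7)*(-5) = 2 - 5/7 = 9/7)
V(d) = I*sqrt(7) (V(d) = sqrt(-7) = I*sqrt(7))
s(h) = (9/7 + h)/(2*h) (s(h) = (h + 9/7)/(h + h) = (9/7 + h)/((2*h)) = (9/7 + h)*(1/(2*h)) = (9/7 + h)/(2*h))
A(o) = 1/(I*sqrt(7) + (9 + 7*o)/(14*o)) (A(o) = 1/((9 + 7*o)/(14*o) + I*sqrt(7)) = 1/(I*sqrt(7) + (9 + 7*o)/(14*o)))
A(200) - 1*(-47796) = 14*200/(9 + 7*200 + 14*I*200*sqrt(7)) - 1*(-47796) = 14*200/(9 + 1400 + 2800*I*sqrt(7)) + 47796 = 14*200/(1409 + 2800*I*sqrt(7)) + 47796 = 2800/(1409 + 2800*I*sqrt(7)) + 47796 = 47796 + 2800/(1409 + 2800*I*sqrt(7))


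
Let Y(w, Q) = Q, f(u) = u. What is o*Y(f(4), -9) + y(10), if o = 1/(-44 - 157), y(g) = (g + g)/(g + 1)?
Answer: 1373/737 ≈ 1.8630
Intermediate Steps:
y(g) = 2*g/(1 + g) (y(g) = (2*g)/(1 + g) = 2*g/(1 + g))
o = -1/201 (o = 1/(-201) = -1/201 ≈ -0.0049751)
o*Y(f(4), -9) + y(10) = -1/201*(-9) + 2*10/(1 + 10) = 3/67 + 2*10/11 = 3/67 + 2*10*(1/11) = 3/67 + 20/11 = 1373/737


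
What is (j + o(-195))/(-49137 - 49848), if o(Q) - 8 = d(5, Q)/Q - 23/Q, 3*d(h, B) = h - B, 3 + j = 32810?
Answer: -19196644/57906225 ≈ -0.33151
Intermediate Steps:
j = 32807 (j = -3 + 32810 = 32807)
d(h, B) = -B/3 + h/3 (d(h, B) = (h - B)/3 = -B/3 + h/3)
o(Q) = 8 - 23/Q + (5/3 - Q/3)/Q (o(Q) = 8 + ((-Q/3 + (1/3)*5)/Q - 23/Q) = 8 + ((-Q/3 + 5/3)/Q - 23/Q) = 8 + ((5/3 - Q/3)/Q - 23/Q) = 8 + (-23/Q + (5/3 - Q/3)/Q) = 8 - 23/Q + (5/3 - Q/3)/Q)
(j + o(-195))/(-49137 - 49848) = (32807 + (1/3)*(-64 + 23*(-195))/(-195))/(-49137 - 49848) = (32807 + (1/3)*(-1/195)*(-64 - 4485))/(-98985) = (32807 + (1/3)*(-1/195)*(-4549))*(-1/98985) = (32807 + 4549/585)*(-1/98985) = (19196644/585)*(-1/98985) = -19196644/57906225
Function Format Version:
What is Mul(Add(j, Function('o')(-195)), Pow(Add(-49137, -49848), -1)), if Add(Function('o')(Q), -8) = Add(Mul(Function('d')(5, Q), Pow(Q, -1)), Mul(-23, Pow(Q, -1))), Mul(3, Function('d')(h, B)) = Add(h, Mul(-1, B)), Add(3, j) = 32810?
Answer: Rational(-19196644, 57906225) ≈ -0.33151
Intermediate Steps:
j = 32807 (j = Add(-3, 32810) = 32807)
Function('d')(h, B) = Add(Mul(Rational(-1, 3), B), Mul(Rational(1, 3), h)) (Function('d')(h, B) = Mul(Rational(1, 3), Add(h, Mul(-1, B))) = Add(Mul(Rational(-1, 3), B), Mul(Rational(1, 3), h)))
Function('o')(Q) = Add(8, Mul(-23, Pow(Q, -1)), Mul(Pow(Q, -1), Add(Rational(5, 3), Mul(Rational(-1, 3), Q)))) (Function('o')(Q) = Add(8, Add(Mul(Add(Mul(Rational(-1, 3), Q), Mul(Rational(1, 3), 5)), Pow(Q, -1)), Mul(-23, Pow(Q, -1)))) = Add(8, Add(Mul(Add(Mul(Rational(-1, 3), Q), Rational(5, 3)), Pow(Q, -1)), Mul(-23, Pow(Q, -1)))) = Add(8, Add(Mul(Add(Rational(5, 3), Mul(Rational(-1, 3), Q)), Pow(Q, -1)), Mul(-23, Pow(Q, -1)))) = Add(8, Add(Mul(Pow(Q, -1), Add(Rational(5, 3), Mul(Rational(-1, 3), Q))), Mul(-23, Pow(Q, -1)))) = Add(8, Add(Mul(-23, Pow(Q, -1)), Mul(Pow(Q, -1), Add(Rational(5, 3), Mul(Rational(-1, 3), Q))))) = Add(8, Mul(-23, Pow(Q, -1)), Mul(Pow(Q, -1), Add(Rational(5, 3), Mul(Rational(-1, 3), Q)))))
Mul(Add(j, Function('o')(-195)), Pow(Add(-49137, -49848), -1)) = Mul(Add(32807, Mul(Rational(1, 3), Pow(-195, -1), Add(-64, Mul(23, -195)))), Pow(Add(-49137, -49848), -1)) = Mul(Add(32807, Mul(Rational(1, 3), Rational(-1, 195), Add(-64, -4485))), Pow(-98985, -1)) = Mul(Add(32807, Mul(Rational(1, 3), Rational(-1, 195), -4549)), Rational(-1, 98985)) = Mul(Add(32807, Rational(4549, 585)), Rational(-1, 98985)) = Mul(Rational(19196644, 585), Rational(-1, 98985)) = Rational(-19196644, 57906225)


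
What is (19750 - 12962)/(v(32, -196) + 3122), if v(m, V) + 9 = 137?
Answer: 3394/1625 ≈ 2.0886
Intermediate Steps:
v(m, V) = 128 (v(m, V) = -9 + 137 = 128)
(19750 - 12962)/(v(32, -196) + 3122) = (19750 - 12962)/(128 + 3122) = 6788/3250 = 6788*(1/3250) = 3394/1625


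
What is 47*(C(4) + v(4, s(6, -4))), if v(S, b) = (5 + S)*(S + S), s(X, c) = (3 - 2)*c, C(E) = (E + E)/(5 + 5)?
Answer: 17108/5 ≈ 3421.6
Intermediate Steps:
C(E) = E/5 (C(E) = (2*E)/10 = (2*E)*(1/10) = E/5)
s(X, c) = c (s(X, c) = 1*c = c)
v(S, b) = 2*S*(5 + S) (v(S, b) = (5 + S)*(2*S) = 2*S*(5 + S))
47*(C(4) + v(4, s(6, -4))) = 47*((1/5)*4 + 2*4*(5 + 4)) = 47*(4/5 + 2*4*9) = 47*(4/5 + 72) = 47*(364/5) = 17108/5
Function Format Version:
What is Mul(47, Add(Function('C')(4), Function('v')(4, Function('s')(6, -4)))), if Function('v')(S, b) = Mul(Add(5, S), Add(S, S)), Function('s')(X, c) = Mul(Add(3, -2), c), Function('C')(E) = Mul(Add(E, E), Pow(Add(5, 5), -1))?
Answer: Rational(17108, 5) ≈ 3421.6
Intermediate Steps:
Function('C')(E) = Mul(Rational(1, 5), E) (Function('C')(E) = Mul(Mul(2, E), Pow(10, -1)) = Mul(Mul(2, E), Rational(1, 10)) = Mul(Rational(1, 5), E))
Function('s')(X, c) = c (Function('s')(X, c) = Mul(1, c) = c)
Function('v')(S, b) = Mul(2, S, Add(5, S)) (Function('v')(S, b) = Mul(Add(5, S), Mul(2, S)) = Mul(2, S, Add(5, S)))
Mul(47, Add(Function('C')(4), Function('v')(4, Function('s')(6, -4)))) = Mul(47, Add(Mul(Rational(1, 5), 4), Mul(2, 4, Add(5, 4)))) = Mul(47, Add(Rational(4, 5), Mul(2, 4, 9))) = Mul(47, Add(Rational(4, 5), 72)) = Mul(47, Rational(364, 5)) = Rational(17108, 5)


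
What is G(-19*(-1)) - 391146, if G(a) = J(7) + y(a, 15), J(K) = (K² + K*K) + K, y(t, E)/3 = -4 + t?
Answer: -390996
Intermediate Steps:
y(t, E) = -12 + 3*t (y(t, E) = 3*(-4 + t) = -12 + 3*t)
J(K) = K + 2*K² (J(K) = (K² + K²) + K = 2*K² + K = K + 2*K²)
G(a) = 93 + 3*a (G(a) = 7*(1 + 2*7) + (-12 + 3*a) = 7*(1 + 14) + (-12 + 3*a) = 7*15 + (-12 + 3*a) = 105 + (-12 + 3*a) = 93 + 3*a)
G(-19*(-1)) - 391146 = (93 + 3*(-19*(-1))) - 391146 = (93 + 3*19) - 391146 = (93 + 57) - 391146 = 150 - 391146 = -390996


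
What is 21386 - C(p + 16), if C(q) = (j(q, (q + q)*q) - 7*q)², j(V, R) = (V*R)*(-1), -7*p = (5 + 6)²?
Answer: 2495384489/117649 ≈ 21210.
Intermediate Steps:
p = -121/7 (p = -(5 + 6)²/7 = -⅐*11² = -⅐*121 = -121/7 ≈ -17.286)
j(V, R) = -R*V (j(V, R) = (R*V)*(-1) = -R*V)
C(q) = (-7*q - 2*q³)² (C(q) = (-(q + q)*q*q - 7*q)² = (-(2*q)*q*q - 7*q)² = (-2*q²*q - 7*q)² = (-2*q³ - 7*q)² = (-7*q - 2*q³)²)
21386 - C(p + 16) = 21386 - (-121/7 + 16)²*(7 + 2*(-121/7 + 16)²)² = 21386 - (-9/7)²*(7 + 2*(-9/7)²)² = 21386 - 81*(7 + 2*(81/49))²/49 = 21386 - 81*(7 + 162/49)²/49 = 21386 - 81*(505/49)²/49 = 21386 - 81*255025/(49*2401) = 21386 - 1*20657025/117649 = 21386 - 20657025/117649 = 2495384489/117649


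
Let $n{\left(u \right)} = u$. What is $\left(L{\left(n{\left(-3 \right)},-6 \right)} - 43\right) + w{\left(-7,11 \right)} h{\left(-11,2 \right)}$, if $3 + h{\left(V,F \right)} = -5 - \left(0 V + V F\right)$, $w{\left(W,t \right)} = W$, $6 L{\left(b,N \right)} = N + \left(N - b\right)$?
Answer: $- \frac{285}{2} \approx -142.5$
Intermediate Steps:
$L{\left(b,N \right)} = - \frac{b}{6} + \frac{N}{3}$ ($L{\left(b,N \right)} = \frac{N + \left(N - b\right)}{6} = \frac{- b + 2 N}{6} = - \frac{b}{6} + \frac{N}{3}$)
$h{\left(V,F \right)} = -8 - F V$ ($h{\left(V,F \right)} = -3 - \left(5 + V F\right) = -3 - \left(5 + F V\right) = -8 - F V$)
$\left(L{\left(n{\left(-3 \right)},-6 \right)} - 43\right) + w{\left(-7,11 \right)} h{\left(-11,2 \right)} = \left(\left(\left(- \frac{1}{6}\right) \left(-3\right) + \frac{1}{3} \left(-6\right)\right) - 43\right) - 7 \left(-8 - 2 \left(-11\right)\right) = \left(\left(\frac{1}{2} - 2\right) - 43\right) - 7 \left(-8 + 22\right) = \left(- \frac{3}{2} - 43\right) - 98 = - \frac{89}{2} - 98 = - \frac{285}{2}$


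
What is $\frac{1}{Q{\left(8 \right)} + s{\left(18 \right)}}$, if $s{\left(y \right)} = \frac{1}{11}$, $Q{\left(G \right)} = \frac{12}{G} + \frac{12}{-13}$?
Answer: $\frac{286}{191} \approx 1.4974$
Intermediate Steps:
$Q{\left(G \right)} = - \frac{12}{13} + \frac{12}{G}$ ($Q{\left(G \right)} = \frac{12}{G} + 12 \left(- \frac{1}{13}\right) = \frac{12}{G} - \frac{12}{13} = - \frac{12}{13} + \frac{12}{G}$)
$s{\left(y \right)} = \frac{1}{11}$
$\frac{1}{Q{\left(8 \right)} + s{\left(18 \right)}} = \frac{1}{\left(- \frac{12}{13} + \frac{12}{8}\right) + \frac{1}{11}} = \frac{1}{\left(- \frac{12}{13} + 12 \cdot \frac{1}{8}\right) + \frac{1}{11}} = \frac{1}{\left(- \frac{12}{13} + \frac{3}{2}\right) + \frac{1}{11}} = \frac{1}{\frac{15}{26} + \frac{1}{11}} = \frac{1}{\frac{191}{286}} = \frac{286}{191}$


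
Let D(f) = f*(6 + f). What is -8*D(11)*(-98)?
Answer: 146608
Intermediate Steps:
-8*D(11)*(-98) = -88*(6 + 11)*(-98) = -88*17*(-98) = -8*187*(-98) = -1496*(-98) = 146608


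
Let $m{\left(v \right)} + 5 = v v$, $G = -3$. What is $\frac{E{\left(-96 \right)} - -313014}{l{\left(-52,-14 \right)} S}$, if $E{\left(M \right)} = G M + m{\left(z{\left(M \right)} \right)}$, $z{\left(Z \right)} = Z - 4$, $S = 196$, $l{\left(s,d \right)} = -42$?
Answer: $- \frac{323297}{8232} \approx -39.273$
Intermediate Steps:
$z{\left(Z \right)} = -4 + Z$ ($z{\left(Z \right)} = Z - 4 = -4 + Z$)
$m{\left(v \right)} = -5 + v^{2}$ ($m{\left(v \right)} = -5 + v v = -5 + v^{2}$)
$E{\left(M \right)} = -5 + \left(-4 + M\right)^{2} - 3 M$ ($E{\left(M \right)} = - 3 M + \left(-5 + \left(-4 + M\right)^{2}\right) = -5 + \left(-4 + M\right)^{2} - 3 M$)
$\frac{E{\left(-96 \right)} - -313014}{l{\left(-52,-14 \right)} S} = \frac{\left(11 + \left(-96\right)^{2} - -1056\right) - -313014}{\left(-42\right) 196} = \frac{\left(11 + 9216 + 1056\right) + 313014}{-8232} = \left(10283 + 313014\right) \left(- \frac{1}{8232}\right) = 323297 \left(- \frac{1}{8232}\right) = - \frac{323297}{8232}$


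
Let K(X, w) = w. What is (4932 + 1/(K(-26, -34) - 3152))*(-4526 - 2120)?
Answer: -52215465373/1593 ≈ -3.2778e+7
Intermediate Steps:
(4932 + 1/(K(-26, -34) - 3152))*(-4526 - 2120) = (4932 + 1/(-34 - 3152))*(-4526 - 2120) = (4932 + 1/(-3186))*(-6646) = (4932 - 1/3186)*(-6646) = (15713351/3186)*(-6646) = -52215465373/1593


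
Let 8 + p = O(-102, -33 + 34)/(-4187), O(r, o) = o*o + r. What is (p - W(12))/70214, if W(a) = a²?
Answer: -636323/293986018 ≈ -0.0021645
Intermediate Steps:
O(r, o) = r + o² (O(r, o) = o² + r = r + o²)
p = -33395/4187 (p = -8 + (-102 + (-33 + 34)²)/(-4187) = -8 + (-102 + 1²)*(-1/4187) = -8 + (-102 + 1)*(-1/4187) = -8 - 101*(-1/4187) = -8 + 101/4187 = -33395/4187 ≈ -7.9759)
(p - W(12))/70214 = (-33395/4187 - 1*12²)/70214 = (-33395/4187 - 1*144)*(1/70214) = (-33395/4187 - 144)*(1/70214) = -636323/4187*1/70214 = -636323/293986018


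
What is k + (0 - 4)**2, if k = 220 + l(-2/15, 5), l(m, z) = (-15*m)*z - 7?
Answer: 239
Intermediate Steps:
l(m, z) = -7 - 15*m*z (l(m, z) = -15*m*z - 7 = -7 - 15*m*z)
k = 223 (k = 220 + (-7 - 15*(-2/15)*5) = 220 + (-7 + 10) = 220 + 3 = 223)
k + (0 - 4)**2 = 223 + (0 - 4)**2 = 223 + (-4)**2 = 223 + 16 = 239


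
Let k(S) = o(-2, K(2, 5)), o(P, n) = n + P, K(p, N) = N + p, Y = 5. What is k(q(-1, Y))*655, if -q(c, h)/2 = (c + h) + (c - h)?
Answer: 3275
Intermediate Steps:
o(P, n) = P + n
q(c, h) = -4*c (q(c, h) = -2*((c + h) + (c - h)) = -4*c)
k(S) = 5 (k(S) = -2 + (5 + 2) = -2 + 7 = 5)
k(q(-1, Y))*655 = 5*655 = 3275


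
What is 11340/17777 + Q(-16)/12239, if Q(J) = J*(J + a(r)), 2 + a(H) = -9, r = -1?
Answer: 146469924/217572703 ≈ 0.67320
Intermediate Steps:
a(H) = -11 (a(H) = -2 - 9 = -11)
Q(J) = J*(-11 + J) (Q(J) = J*(J - 11) = J*(-11 + J))
11340/17777 + Q(-16)/12239 = 11340/17777 - 16*(-11 - 16)/12239 = 11340*(1/17777) - 16*(-27)*(1/12239) = 11340/17777 + 432*(1/12239) = 11340/17777 + 432/12239 = 146469924/217572703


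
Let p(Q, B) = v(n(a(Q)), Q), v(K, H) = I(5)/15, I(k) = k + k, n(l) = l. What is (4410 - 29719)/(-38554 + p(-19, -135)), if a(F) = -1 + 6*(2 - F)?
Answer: 75927/115660 ≈ 0.65647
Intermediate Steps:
a(F) = 11 - 6*F (a(F) = -1 + (12 - 6*F) = 11 - 6*F)
I(k) = 2*k
v(K, H) = ⅔ (v(K, H) = (2*5)/15 = 10*(1/15) = ⅔)
p(Q, B) = ⅔
(4410 - 29719)/(-38554 + p(-19, -135)) = (4410 - 29719)/(-38554 + ⅔) = -25309/(-115660/3) = -25309*(-3/115660) = 75927/115660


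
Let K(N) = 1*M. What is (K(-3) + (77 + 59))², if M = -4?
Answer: 17424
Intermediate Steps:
K(N) = -4 (K(N) = 1*(-4) = -4)
(K(-3) + (77 + 59))² = (-4 + (77 + 59))² = (-4 + 136)² = 132² = 17424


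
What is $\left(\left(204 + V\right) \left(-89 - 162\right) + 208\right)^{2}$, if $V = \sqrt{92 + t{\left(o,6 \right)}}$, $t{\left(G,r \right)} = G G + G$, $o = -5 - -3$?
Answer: $2606514110 + 25599992 \sqrt{94} \approx 2.8547 \cdot 10^{9}$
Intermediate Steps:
$o = -2$ ($o = -5 + 3 = -2$)
$t{\left(G,r \right)} = G + G^{2}$ ($t{\left(G,r \right)} = G^{2} + G = G + G^{2}$)
$V = \sqrt{94}$ ($V = \sqrt{92 - 2 \left(1 - 2\right)} = \sqrt{92 - -2} = \sqrt{92 + 2} = \sqrt{94} \approx 9.6954$)
$\left(\left(204 + V\right) \left(-89 - 162\right) + 208\right)^{2} = \left(\left(204 + \sqrt{94}\right) \left(-89 - 162\right) + 208\right)^{2} = \left(\left(204 + \sqrt{94}\right) \left(-251\right) + 208\right)^{2} = \left(\left(-51204 - 251 \sqrt{94}\right) + 208\right)^{2} = \left(-50996 - 251 \sqrt{94}\right)^{2}$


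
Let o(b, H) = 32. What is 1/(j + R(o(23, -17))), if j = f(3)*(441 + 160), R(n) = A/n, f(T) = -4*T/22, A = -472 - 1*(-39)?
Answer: -352/120155 ≈ -0.0029295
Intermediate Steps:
A = -433 (A = -472 + 39 = -433)
f(T) = -2*T/11 (f(T) = -4*T*(1/22) = -2*T/11)
R(n) = -433/n
j = -3606/11 (j = (-2/11*3)*(441 + 160) = -6/11*601 = -3606/11 ≈ -327.82)
1/(j + R(o(23, -17))) = 1/(-3606/11 - 433/32) = 1/(-120155/352) = -352/120155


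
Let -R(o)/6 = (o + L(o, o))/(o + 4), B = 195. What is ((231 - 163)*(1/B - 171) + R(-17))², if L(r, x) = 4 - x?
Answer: 5139434089024/38025 ≈ 1.3516e+8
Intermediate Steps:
R(o) = -24/(4 + o) (R(o) = -6*(o + (4 - o))/(o + 4) = -24/(4 + o))
((231 - 163)*(1/B - 171) + R(-17))² = ((231 - 163)*(1/195 - 171) - 24/(4 - 17))² = (68*(1/195 - 171) - 24/(-13))² = (68*(-33344/195) - 24*(-1/13))² = (-2267392/195 + 24/13)² = (-2267032/195)² = 5139434089024/38025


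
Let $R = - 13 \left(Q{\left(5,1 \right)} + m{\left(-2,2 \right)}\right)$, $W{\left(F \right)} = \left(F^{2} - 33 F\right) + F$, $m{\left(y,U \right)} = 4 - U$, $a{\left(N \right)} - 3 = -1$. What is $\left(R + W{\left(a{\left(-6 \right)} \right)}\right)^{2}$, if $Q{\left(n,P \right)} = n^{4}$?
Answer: $67420521$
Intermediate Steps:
$a{\left(N \right)} = 2$ ($a{\left(N \right)} = 3 - 1 = 2$)
$W{\left(F \right)} = F^{2} - 32 F$
$R = -8151$ ($R = - 13 \left(5^{4} + \left(4 - 2\right)\right) = - 13 \left(625 + \left(4 - 2\right)\right) = - 13 \left(625 + 2\right) = \left(-13\right) 627 = -8151$)
$\left(R + W{\left(a{\left(-6 \right)} \right)}\right)^{2} = \left(-8151 + 2 \left(-32 + 2\right)\right)^{2} = \left(-8151 + 2 \left(-30\right)\right)^{2} = \left(-8151 - 60\right)^{2} = \left(-8211\right)^{2} = 67420521$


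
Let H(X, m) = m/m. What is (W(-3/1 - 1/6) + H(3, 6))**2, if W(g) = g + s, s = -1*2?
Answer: 625/36 ≈ 17.361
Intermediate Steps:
s = -2
H(X, m) = 1
W(g) = -2 + g (W(g) = g - 2 = -2 + g)
(W(-3/1 - 1/6) + H(3, 6))**2 = ((-2 + (-3/1 - 1/6)) + 1)**2 = ((-2 + (-3*1 - 1*1/6)) + 1)**2 = ((-2 + (-3 - 1/6)) + 1)**2 = ((-2 - 19/6) + 1)**2 = (-31/6 + 1)**2 = (-25/6)**2 = 625/36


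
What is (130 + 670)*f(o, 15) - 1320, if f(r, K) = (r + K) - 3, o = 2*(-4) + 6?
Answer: 6680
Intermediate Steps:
o = -2 (o = -8 + 6 = -2)
f(r, K) = -3 + K + r (f(r, K) = (K + r) - 3 = -3 + K + r)
(130 + 670)*f(o, 15) - 1320 = (130 + 670)*(-3 + 15 - 2) - 1320 = 800*10 - 1320 = 8000 - 1320 = 6680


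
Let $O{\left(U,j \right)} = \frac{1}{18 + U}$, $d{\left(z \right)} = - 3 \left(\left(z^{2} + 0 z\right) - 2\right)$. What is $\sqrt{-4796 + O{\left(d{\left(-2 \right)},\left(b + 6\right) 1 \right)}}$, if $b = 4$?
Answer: $\frac{i \sqrt{172653}}{6} \approx 69.253 i$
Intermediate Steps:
$d{\left(z \right)} = 6 - 3 z^{2}$ ($d{\left(z \right)} = - 3 \left(\left(z^{2} + 0\right) - 2\right) = - 3 \left(z^{2} - 2\right) = - 3 \left(-2 + z^{2}\right) = 6 - 3 z^{2}$)
$\sqrt{-4796 + O{\left(d{\left(-2 \right)},\left(b + 6\right) 1 \right)}} = \sqrt{-4796 + \frac{1}{18 + \left(6 - 3 \left(-2\right)^{2}\right)}} = \sqrt{-4796 + \frac{1}{18 + \left(6 - 12\right)}} = \sqrt{-4796 + \frac{1}{18 - 6}} = \sqrt{-4796 + \frac{1}{12}} = \sqrt{- \frac{57551}{12}} = \frac{i \sqrt{172653}}{6}$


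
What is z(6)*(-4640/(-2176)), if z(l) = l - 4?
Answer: 145/34 ≈ 4.2647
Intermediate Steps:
z(l) = -4 + l
z(6)*(-4640/(-2176)) = (-4 + 6)*(-4640/(-2176)) = 2*(-4640*(-1/2176)) = 2*(145/68) = 145/34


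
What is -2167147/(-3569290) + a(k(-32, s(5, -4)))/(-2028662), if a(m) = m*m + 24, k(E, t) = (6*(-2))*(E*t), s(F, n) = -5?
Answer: -4380753775823/3620441494990 ≈ -1.2100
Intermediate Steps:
k(E, t) = -12*E*t
a(m) = 24 + m² (a(m) = m² + 24 = 24 + m²)
-2167147/(-3569290) + a(k(-32, s(5, -4)))/(-2028662) = -2167147/(-3569290) + (24 + (-12*(-32)*(-5))²)/(-2028662) = -2167147*(-1/3569290) + (24 + (-1920)²)*(-1/2028662) = 2167147/3569290 + (24 + 3686400)*(-1/2028662) = 2167147/3569290 + 3686424*(-1/2028662) = 2167147/3569290 - 1843212/1014331 = -4380753775823/3620441494990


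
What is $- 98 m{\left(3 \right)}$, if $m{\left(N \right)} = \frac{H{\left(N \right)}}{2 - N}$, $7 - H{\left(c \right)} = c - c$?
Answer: $686$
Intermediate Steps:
$H{\left(c \right)} = 7$ ($H{\left(c \right)} = 7 - \left(c - c\right) = 7 - 0 = 7 + 0 = 7$)
$m{\left(N \right)} = \frac{7}{2 - N}$
$- 98 m{\left(3 \right)} = - 98 \left(- \frac{7}{-2 + 3}\right) = - 98 \left(- \frac{7}{1}\right) = - 98 \left(\left(-7\right) 1\right) = \left(-98\right) \left(-7\right) = 686$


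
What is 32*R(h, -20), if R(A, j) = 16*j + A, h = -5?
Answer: -10400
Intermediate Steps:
R(A, j) = A + 16*j
32*R(h, -20) = 32*(-5 + 16*(-20)) = 32*(-5 - 320) = 32*(-325) = -10400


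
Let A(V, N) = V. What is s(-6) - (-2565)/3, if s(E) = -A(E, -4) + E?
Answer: 855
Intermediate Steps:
s(E) = 0 (s(E) = -E + E = 0)
s(-6) - (-2565)/3 = 0 - (-2565)/3 = 0 - 27*(-95/3) = 0 + 855 = 855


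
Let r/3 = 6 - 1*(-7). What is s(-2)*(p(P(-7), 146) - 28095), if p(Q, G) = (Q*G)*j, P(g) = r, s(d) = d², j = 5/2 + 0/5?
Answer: -55440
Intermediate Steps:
j = 5/2 (j = 5*(½) + 0*(⅕) = 5/2 + 0 = 5/2 ≈ 2.5000)
r = 39 (r = 3*(6 - 1*(-7)) = 3*(6 + 7) = 3*13 = 39)
P(g) = 39
p(Q, G) = 5*G*Q/2 (p(Q, G) = (Q*G)*(5/2) = (G*Q)*(5/2) = 5*G*Q/2)
s(-2)*(p(P(-7), 146) - 28095) = (-2)²*((5/2)*146*39 - 28095) = 4*(14235 - 28095) = 4*(-13860) = -55440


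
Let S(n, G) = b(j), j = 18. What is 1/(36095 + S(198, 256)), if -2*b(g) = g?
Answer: 1/36086 ≈ 2.7712e-5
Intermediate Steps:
b(g) = -g/2
S(n, G) = -9 (S(n, G) = -½*18 = -9)
1/(36095 + S(198, 256)) = 1/(36095 - 9) = 1/36086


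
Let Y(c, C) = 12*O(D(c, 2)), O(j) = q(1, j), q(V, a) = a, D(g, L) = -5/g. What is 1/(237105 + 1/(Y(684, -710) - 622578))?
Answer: 35486951/8414133516798 ≈ 4.2175e-6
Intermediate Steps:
O(j) = j
Y(c, C) = -60/c (Y(c, C) = 12*(-5/c) = -60/c)
1/(237105 + 1/(Y(684, -710) - 622578)) = 1/(237105 + 1/(-60/684 - 622578)) = 1/(237105 + 1/(-60*1/684 - 622578)) = 1/(237105 + 1/(-5/57 - 622578)) = 1/(237105 + 1/(-35486951/57)) = 1/(237105 - 57/35486951) = 1/(8414133516798/35486951) = 35486951/8414133516798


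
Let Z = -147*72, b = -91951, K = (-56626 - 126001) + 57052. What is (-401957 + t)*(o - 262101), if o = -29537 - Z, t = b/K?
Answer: 14186385674593496/125575 ≈ 1.1297e+11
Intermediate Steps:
K = -125575 (K = -182627 + 57052 = -125575)
t = 91951/125575 (t = -91951/(-125575) = -91951*(-1/125575) = 91951/125575 ≈ 0.73224)
Z = -10584
o = -18953 (o = -29537 - 1*(-10584) = -29537 + 10584 = -18953)
(-401957 + t)*(o - 262101) = (-401957 + 91951/125575)*(-18953 - 262101) = -50475658324/125575*(-281054) = 14186385674593496/125575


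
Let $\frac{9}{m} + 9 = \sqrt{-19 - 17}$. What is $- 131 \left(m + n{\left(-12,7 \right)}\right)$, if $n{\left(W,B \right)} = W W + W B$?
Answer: $- \frac{101001}{13} + \frac{786 i}{13} \approx -7769.3 + 60.462 i$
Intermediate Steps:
$n{\left(W,B \right)} = W^{2} + B W$
$m = \frac{-9 - 6 i}{13}$ ($m = \frac{9}{-9 + \sqrt{-19 - 17}} = \frac{9}{-9 + \sqrt{-36}} = \frac{9}{-9 + 6 i} = 9 \frac{-9 - 6 i}{117} = \frac{-9 - 6 i}{13} \approx -0.69231 - 0.46154 i$)
$- 131 \left(m + n{\left(-12,7 \right)}\right) = - 131 \left(\left(- \frac{9}{13} - \frac{6 i}{13}\right) - 12 \left(7 - 12\right)\right) = - 131 \left(\left(- \frac{9}{13} - \frac{6 i}{13}\right) - -60\right) = - 131 \left(\left(- \frac{9}{13} - \frac{6 i}{13}\right) + 60\right) = - 131 \left(\frac{771}{13} - \frac{6 i}{13}\right) = - \frac{101001}{13} + \frac{786 i}{13}$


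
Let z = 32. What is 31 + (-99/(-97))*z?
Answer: 6175/97 ≈ 63.660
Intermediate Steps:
31 + (-99/(-97))*z = 31 - 99/(-97)*32 = 31 - 99*(-1/97)*32 = 31 + (99/97)*32 = 31 + 3168/97 = 6175/97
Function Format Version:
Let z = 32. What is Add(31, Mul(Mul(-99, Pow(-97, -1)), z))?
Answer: Rational(6175, 97) ≈ 63.660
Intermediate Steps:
Add(31, Mul(Mul(-99, Pow(-97, -1)), z)) = Add(31, Mul(Mul(-99, Pow(-97, -1)), 32)) = Add(31, Mul(Mul(-99, Rational(-1, 97)), 32)) = Add(31, Mul(Rational(99, 97), 32)) = Add(31, Rational(3168, 97)) = Rational(6175, 97)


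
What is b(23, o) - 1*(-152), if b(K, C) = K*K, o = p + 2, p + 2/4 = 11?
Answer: 681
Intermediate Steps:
p = 21/2 (p = -1/2 + 11 = 21/2 ≈ 10.500)
o = 25/2 (o = 21/2 + 2 = 25/2 ≈ 12.500)
b(K, C) = K**2
b(23, o) - 1*(-152) = 23**2 - 1*(-152) = 529 + 152 = 681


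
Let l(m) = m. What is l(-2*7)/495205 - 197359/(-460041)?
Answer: 97726723021/227814603405 ≈ 0.42897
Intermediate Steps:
l(-2*7)/495205 - 197359/(-460041) = -2*7/495205 - 197359/(-460041) = -14*1/495205 - 197359*(-1/460041) = -14/495205 + 197359/460041 = 97726723021/227814603405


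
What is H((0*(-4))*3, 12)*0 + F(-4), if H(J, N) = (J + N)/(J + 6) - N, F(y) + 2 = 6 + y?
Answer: 0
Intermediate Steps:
F(y) = 4 + y (F(y) = -2 + (6 + y) = 4 + y)
H(J, N) = -N + (J + N)/(6 + J) (H(J, N) = (J + N)/(6 + J) - N = -N + (J + N)/(6 + J))
H((0*(-4))*3, 12)*0 + F(-4) = (((0*(-4))*3 - 5*12 - 1*(0*(-4))*3*12)/(6 + (0*(-4))*3))*0 + (4 - 4) = ((0*3 - 60 - 1*0*3*12)/(6 + 0*3))*0 + 0 = ((0 - 60 - 1*0*12)/(6 + 0))*0 + 0 = ((0 - 60 + 0)/6)*0 + 0 = ((⅙)*(-60))*0 + 0 = -10*0 + 0 = 0 + 0 = 0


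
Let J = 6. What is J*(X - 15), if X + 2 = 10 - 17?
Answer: -144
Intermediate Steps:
X = -9 (X = -2 + (10 - 17) = -2 - 7 = -9)
J*(X - 15) = 6*(-9 - 15) = 6*(-24) = -144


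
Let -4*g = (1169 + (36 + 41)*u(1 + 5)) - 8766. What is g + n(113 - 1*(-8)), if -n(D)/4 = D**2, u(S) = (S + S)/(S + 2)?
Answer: -453549/8 ≈ -56694.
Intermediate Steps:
u(S) = 2*S/(2 + S) (u(S) = (2*S)/(2 + S) = 2*S/(2 + S))
n(D) = -4*D**2
g = 14963/8 (g = -((1169 + (36 + 41)*(2*(1 + 5)/(2 + (1 + 5)))) - 8766)/4 = -((1169 + 77*(2*6/(2 + 6))) - 8766)/4 = -((1169 + 77*(2*6/8)) - 8766)/4 = -((1169 + 77*(2*6*(1/8))) - 8766)/4 = -((1169 + 77*(3/2)) - 8766)/4 = -((1169 + 231/2) - 8766)/4 = -(2569/2 - 8766)/4 = -1/4*(-14963/2) = 14963/8 ≈ 1870.4)
g + n(113 - 1*(-8)) = 14963/8 - 4*(113 - 1*(-8))**2 = 14963/8 - 4*(113 + 8)**2 = 14963/8 - 4*121**2 = 14963/8 - 4*14641 = 14963/8 - 58564 = -453549/8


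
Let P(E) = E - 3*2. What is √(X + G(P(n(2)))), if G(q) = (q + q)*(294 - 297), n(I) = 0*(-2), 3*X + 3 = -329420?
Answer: 97*I*√105/3 ≈ 331.32*I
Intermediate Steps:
X = -329423/3 (X = -1 + (⅓)*(-329420) = -1 - 329420/3 = -329423/3 ≈ -1.0981e+5)
n(I) = 0
P(E) = -6 + E (P(E) = E - 6 = -6 + E)
G(q) = -6*q (G(q) = (2*q)*(-3) = -6*q)
√(X + G(P(n(2)))) = √(-329423/3 - 6*(-6 + 0)) = √(-329423/3 - 6*(-6)) = √(-329423/3 + 36) = √(-329315/3) = 97*I*√105/3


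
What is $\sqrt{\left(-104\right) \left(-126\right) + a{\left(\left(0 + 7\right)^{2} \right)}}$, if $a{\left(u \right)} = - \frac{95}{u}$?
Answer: $\frac{\sqrt{642001}}{7} \approx 114.46$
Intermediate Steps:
$\sqrt{\left(-104\right) \left(-126\right) + a{\left(\left(0 + 7\right)^{2} \right)}} = \sqrt{\left(-104\right) \left(-126\right) - \frac{95}{\left(0 + 7\right)^{2}}} = \sqrt{13104 - \frac{95}{7^{2}}} = \sqrt{13104 - \frac{95}{49}} = \sqrt{\frac{642001}{49}} = \frac{\sqrt{642001}}{7}$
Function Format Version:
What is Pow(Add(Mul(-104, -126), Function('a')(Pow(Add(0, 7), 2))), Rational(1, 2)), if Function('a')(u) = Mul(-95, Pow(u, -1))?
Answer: Mul(Rational(1, 7), Pow(642001, Rational(1, 2))) ≈ 114.46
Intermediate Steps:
Pow(Add(Mul(-104, -126), Function('a')(Pow(Add(0, 7), 2))), Rational(1, 2)) = Pow(Add(Mul(-104, -126), Mul(-95, Pow(Pow(Add(0, 7), 2), -1))), Rational(1, 2)) = Pow(Add(13104, Mul(-95, Pow(Pow(7, 2), -1))), Rational(1, 2)) = Pow(Add(13104, Mul(-95, Pow(49, -1))), Rational(1, 2)) = Pow(Add(13104, Mul(-95, Rational(1, 49))), Rational(1, 2)) = Pow(Add(13104, Rational(-95, 49)), Rational(1, 2)) = Pow(Rational(642001, 49), Rational(1, 2)) = Mul(Rational(1, 7), Pow(642001, Rational(1, 2)))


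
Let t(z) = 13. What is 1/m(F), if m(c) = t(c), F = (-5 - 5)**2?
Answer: 1/13 ≈ 0.076923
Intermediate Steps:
F = 100 (F = (-10)**2 = 100)
m(c) = 13
1/m(F) = 1/13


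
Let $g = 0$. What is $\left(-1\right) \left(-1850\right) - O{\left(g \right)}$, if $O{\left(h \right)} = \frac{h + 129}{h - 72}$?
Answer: $\frac{44443}{24} \approx 1851.8$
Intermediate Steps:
$O{\left(h \right)} = \frac{129 + h}{-72 + h}$
$\left(-1\right) \left(-1850\right) - O{\left(g \right)} = \left(-1\right) \left(-1850\right) - \frac{129 + 0}{-72 + 0} = 1850 - \frac{1}{-72} \cdot 129 = 1850 - \left(- \frac{1}{72}\right) 129 = 1850 - - \frac{43}{24} = 1850 + \frac{43}{24} = \frac{44443}{24}$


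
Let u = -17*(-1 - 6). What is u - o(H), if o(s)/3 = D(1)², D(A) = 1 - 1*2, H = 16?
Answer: 116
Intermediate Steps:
D(A) = -1 (D(A) = 1 - 2 = -1)
u = 119 (u = -17*(-7) = 119)
o(s) = 3 (o(s) = 3*(-1)² = 3*1 = 3)
u - o(H) = 119 - 1*3 = 119 - 3 = 116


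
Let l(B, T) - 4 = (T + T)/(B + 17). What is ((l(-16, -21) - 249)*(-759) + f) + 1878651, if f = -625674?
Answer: 1470810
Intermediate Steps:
l(B, T) = 4 + 2*T/(17 + B) (l(B, T) = 4 + (T + T)/(B + 17) = 4 + (2*T)/(17 + B) = 4 + 2*T/(17 + B))
((l(-16, -21) - 249)*(-759) + f) + 1878651 = ((2*(34 - 21 + 2*(-16))/(17 - 16) - 249)*(-759) - 625674) + 1878651 = ((2*(34 - 21 - 32)/1 - 249)*(-759) - 625674) + 1878651 = ((2*1*(-19) - 249)*(-759) - 625674) + 1878651 = ((-38 - 249)*(-759) - 625674) + 1878651 = (-287*(-759) - 625674) + 1878651 = (217833 - 625674) + 1878651 = -407841 + 1878651 = 1470810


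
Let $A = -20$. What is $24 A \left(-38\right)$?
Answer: $18240$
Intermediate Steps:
$24 A \left(-38\right) = 24 \left(-20\right) \left(-38\right) = \left(-480\right) \left(-38\right) = 18240$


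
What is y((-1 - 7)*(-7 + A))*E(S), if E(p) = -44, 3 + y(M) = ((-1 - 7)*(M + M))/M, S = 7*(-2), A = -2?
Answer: 836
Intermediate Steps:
S = -14
y(M) = -19 (y(M) = -3 + ((-1 - 7)*(M + M))/M = -3 + (-16*M)/M = -3 - 16 = -19)
y((-1 - 7)*(-7 + A))*E(S) = -19*(-44) = 836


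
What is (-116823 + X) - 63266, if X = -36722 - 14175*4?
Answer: -273511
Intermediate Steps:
X = -93422 (X = -36722 - 1*56700 = -36722 - 56700 = -93422)
(-116823 + X) - 63266 = (-116823 - 93422) - 63266 = -210245 - 63266 = -273511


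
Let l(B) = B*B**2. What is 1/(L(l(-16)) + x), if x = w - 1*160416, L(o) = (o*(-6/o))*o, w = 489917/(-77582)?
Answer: -77582/10539228797 ≈ -7.3613e-6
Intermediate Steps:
l(B) = B**3
w = -489917/77582 (w = 489917*(-1/77582) = -489917/77582 ≈ -6.3148)
L(o) = -6*o
x = -12445884029/77582 (x = -489917/77582 - 1*160416 = -489917/77582 - 160416 = -12445884029/77582 ≈ -1.6042e+5)
1/(L(l(-16)) + x) = 1/(-6*(-16)**3 - 12445884029/77582) = 1/(-6*(-4096) - 12445884029/77582) = 1/(24576 - 12445884029/77582) = 1/(-10539228797/77582) = -77582/10539228797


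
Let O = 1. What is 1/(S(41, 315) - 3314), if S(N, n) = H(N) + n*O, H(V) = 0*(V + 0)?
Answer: -1/2999 ≈ -0.00033344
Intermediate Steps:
H(V) = 0 (H(V) = 0*V = 0)
S(N, n) = n (S(N, n) = 0 + n*1 = 0 + n = n)
1/(S(41, 315) - 3314) = 1/(315 - 3314) = 1/(-2999) = -1/2999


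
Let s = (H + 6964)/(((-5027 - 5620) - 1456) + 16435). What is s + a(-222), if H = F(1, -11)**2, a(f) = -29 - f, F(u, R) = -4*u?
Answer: 210764/1083 ≈ 194.61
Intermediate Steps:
H = 16 (H = (-4*1)**2 = (-4)**2 = 16)
s = 1745/1083 (s = (16 + 6964)/(((-5027 - 5620) - 1456) + 16435) = 6980/((-10647 - 1456) + 16435) = 6980/(-12103 + 16435) = 6980/4332 = 6980*(1/4332) = 1745/1083 ≈ 1.6113)
s + a(-222) = 1745/1083 + (-29 - 1*(-222)) = 1745/1083 + (-29 + 222) = 1745/1083 + 193 = 210764/1083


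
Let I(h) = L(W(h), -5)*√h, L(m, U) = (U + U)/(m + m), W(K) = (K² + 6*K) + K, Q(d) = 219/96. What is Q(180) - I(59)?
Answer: 73/32 + 5*√59/3894 ≈ 2.2911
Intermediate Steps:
Q(d) = 73/32 (Q(d) = 219*(1/96) = 73/32)
W(K) = K² + 7*K
L(m, U) = U/m (L(m, U) = (2*U)/((2*m)) = (2*U)*(1/(2*m)) = U/m)
I(h) = -5/(√h*(7 + h)) (I(h) = (-5*1/(h*(7 + h)))*√h = (-5/(h*(7 + h)))*√h = -5/(√h*(7 + h)))
Q(180) - I(59) = 73/32 - (-5)/(√59*(7 + 59)) = 73/32 - (-5)*√59/59/66 = 73/32 - (-5)*√59/3894 = 73/32 + 5*√59/3894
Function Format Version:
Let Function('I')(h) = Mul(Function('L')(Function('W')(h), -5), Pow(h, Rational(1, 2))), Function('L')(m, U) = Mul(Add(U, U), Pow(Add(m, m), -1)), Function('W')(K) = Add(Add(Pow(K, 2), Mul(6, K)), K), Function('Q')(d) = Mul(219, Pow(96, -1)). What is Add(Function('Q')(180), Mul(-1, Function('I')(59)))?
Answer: Add(Rational(73, 32), Mul(Rational(5, 3894), Pow(59, Rational(1, 2)))) ≈ 2.2911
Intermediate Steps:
Function('Q')(d) = Rational(73, 32) (Function('Q')(d) = Mul(219, Rational(1, 96)) = Rational(73, 32))
Function('W')(K) = Add(Pow(K, 2), Mul(7, K))
Function('L')(m, U) = Mul(U, Pow(m, -1)) (Function('L')(m, U) = Mul(Mul(2, U), Pow(Mul(2, m), -1)) = Mul(Mul(2, U), Mul(Rational(1, 2), Pow(m, -1))) = Mul(U, Pow(m, -1)))
Function('I')(h) = Mul(-5, Pow(h, Rational(-1, 2)), Pow(Add(7, h), -1)) (Function('I')(h) = Mul(Mul(-5, Pow(Mul(h, Add(7, h)), -1)), Pow(h, Rational(1, 2))) = Mul(Mul(-5, Mul(Pow(h, -1), Pow(Add(7, h), -1))), Pow(h, Rational(1, 2))) = Mul(Mul(-5, Pow(h, -1), Pow(Add(7, h), -1)), Pow(h, Rational(1, 2))) = Mul(-5, Pow(h, Rational(-1, 2)), Pow(Add(7, h), -1)))
Add(Function('Q')(180), Mul(-1, Function('I')(59))) = Add(Rational(73, 32), Mul(-1, Mul(-5, Pow(59, Rational(-1, 2)), Pow(Add(7, 59), -1)))) = Add(Rational(73, 32), Mul(-1, Mul(-5, Mul(Rational(1, 59), Pow(59, Rational(1, 2))), Pow(66, -1)))) = Add(Rational(73, 32), Mul(-1, Mul(-5, Mul(Rational(1, 59), Pow(59, Rational(1, 2))), Rational(1, 66)))) = Add(Rational(73, 32), Mul(-1, Mul(Rational(-5, 3894), Pow(59, Rational(1, 2))))) = Add(Rational(73, 32), Mul(Rational(5, 3894), Pow(59, Rational(1, 2))))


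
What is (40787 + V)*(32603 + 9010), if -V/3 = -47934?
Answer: 7681302057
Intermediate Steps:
V = 143802 (V = -3*(-47934) = 143802)
(40787 + V)*(32603 + 9010) = (40787 + 143802)*(32603 + 9010) = 184589*41613 = 7681302057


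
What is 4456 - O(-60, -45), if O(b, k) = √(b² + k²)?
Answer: 4381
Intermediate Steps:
4456 - O(-60, -45) = 4456 - √((-60)² + (-45)²) = 4456 - √(3600 + 2025) = 4456 - √5625 = 4456 - 1*75 = 4456 - 75 = 4381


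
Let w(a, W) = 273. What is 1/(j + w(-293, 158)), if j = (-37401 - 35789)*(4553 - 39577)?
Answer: 1/2563406833 ≈ 3.9011e-10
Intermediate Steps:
j = 2563406560 (j = -73190*(-35024) = 2563406560)
1/(j + w(-293, 158)) = 1/(2563406560 + 273) = 1/2563406833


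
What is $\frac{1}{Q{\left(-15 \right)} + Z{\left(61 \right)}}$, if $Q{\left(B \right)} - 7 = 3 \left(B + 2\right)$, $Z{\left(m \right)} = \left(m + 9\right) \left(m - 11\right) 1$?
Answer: $\frac{1}{3468} \approx 0.00028835$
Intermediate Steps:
$Z{\left(m \right)} = \left(-11 + m\right) \left(9 + m\right)$ ($Z{\left(m \right)} = \left(9 + m\right) \left(-11 + m\right) 1 = \left(-11 + m\right) \left(9 + m\right) 1 = \left(-11 + m\right) \left(9 + m\right)$)
$Q{\left(B \right)} = 13 + 3 B$ ($Q{\left(B \right)} = 7 + 3 \left(B + 2\right) = 7 + 3 \left(2 + B\right) = 7 + \left(6 + 3 B\right) = 13 + 3 B$)
$\frac{1}{Q{\left(-15 \right)} + Z{\left(61 \right)}} = \frac{1}{\left(13 + 3 \left(-15\right)\right) - \left(221 - 3721\right)} = \frac{1}{\left(13 - 45\right) - -3500} = \frac{1}{-32 + 3500} = \frac{1}{3468}$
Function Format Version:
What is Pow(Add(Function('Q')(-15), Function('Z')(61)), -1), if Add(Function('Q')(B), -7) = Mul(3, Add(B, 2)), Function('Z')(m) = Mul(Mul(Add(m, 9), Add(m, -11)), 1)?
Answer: Rational(1, 3468) ≈ 0.00028835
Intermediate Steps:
Function('Z')(m) = Mul(Add(-11, m), Add(9, m)) (Function('Z')(m) = Mul(Mul(Add(9, m), Add(-11, m)), 1) = Mul(Mul(Add(-11, m), Add(9, m)), 1) = Mul(Add(-11, m), Add(9, m)))
Function('Q')(B) = Add(13, Mul(3, B)) (Function('Q')(B) = Add(7, Mul(3, Add(B, 2))) = Add(7, Mul(3, Add(2, B))) = Add(7, Add(6, Mul(3, B))) = Add(13, Mul(3, B)))
Pow(Add(Function('Q')(-15), Function('Z')(61)), -1) = Pow(Add(Add(13, Mul(3, -15)), Add(-99, Pow(61, 2), Mul(-2, 61))), -1) = Pow(Add(Add(13, -45), Add(-99, 3721, -122)), -1) = Pow(Add(-32, 3500), -1) = Pow(3468, -1) = Rational(1, 3468)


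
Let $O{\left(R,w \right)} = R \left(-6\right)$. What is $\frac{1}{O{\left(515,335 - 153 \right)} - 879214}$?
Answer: $- \frac{1}{882304} \approx -1.1334 \cdot 10^{-6}$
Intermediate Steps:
$O{\left(R,w \right)} = - 6 R$
$\frac{1}{O{\left(515,335 - 153 \right)} - 879214} = \frac{1}{\left(-6\right) 515 - 879214} = \frac{1}{-3090 - 879214} = \frac{1}{-882304} = - \frac{1}{882304}$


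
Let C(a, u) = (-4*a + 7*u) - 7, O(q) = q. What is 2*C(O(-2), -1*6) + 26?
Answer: -56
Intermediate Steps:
C(a, u) = -7 - 4*a + 7*u
2*C(O(-2), -1*6) + 26 = 2*(-7 - 4*(-2) + 7*(-1*6)) + 26 = 2*(-7 + 8 + 7*(-6)) + 26 = 2*(-7 + 8 - 42) + 26 = 2*(-41) + 26 = -82 + 26 = -56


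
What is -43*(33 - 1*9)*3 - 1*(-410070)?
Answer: 406974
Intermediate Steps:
-43*(33 - 1*9)*3 - 1*(-410070) = -43*(33 - 9)*3 + 410070 = -43*24*3 + 410070 = -1032*3 + 410070 = -3096 + 410070 = 406974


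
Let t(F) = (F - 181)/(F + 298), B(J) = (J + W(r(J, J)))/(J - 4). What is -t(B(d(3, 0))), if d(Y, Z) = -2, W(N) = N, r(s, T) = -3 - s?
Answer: 361/597 ≈ 0.60469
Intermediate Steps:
B(J) = -3/(-4 + J) (B(J) = (J + (-3 - J))/(J - 4) = -3/(-4 + J))
t(F) = (-181 + F)/(298 + F)
-t(B(d(3, 0))) = -(-181 - 3/(-4 - 2))/(298 - 3/(-4 - 2)) = -(-181 - 3/(-6))/(298 - 3/(-6)) = -(-181 - 3*(-⅙))/(298 - 3*(-⅙)) = -(-181 + ½)/(298 + ½) = -(-361)/(597/2*2) = -2*(-361)/(597*2) = -1*(-361/597) = 361/597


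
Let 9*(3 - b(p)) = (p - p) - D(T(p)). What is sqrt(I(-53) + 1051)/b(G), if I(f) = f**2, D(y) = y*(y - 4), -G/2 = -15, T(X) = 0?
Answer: 2*sqrt(965)/3 ≈ 20.710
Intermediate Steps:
G = 30 (G = -2*(-15) = 30)
D(y) = y*(-4 + y)
b(p) = 3 (b(p) = 3 - ((p - p) - 0*(-4 + 0))/9 = 3 - (0 - 0*(-4))/9 = 3 - (0 - 1*0)/9 = 3 - (0 + 0)/9 = 3 - 1/9*0 = 3 + 0 = 3)
sqrt(I(-53) + 1051)/b(G) = sqrt((-53)**2 + 1051)/3 = sqrt(2809 + 1051)*(1/3) = sqrt(3860)*(1/3) = (2*sqrt(965))*(1/3) = 2*sqrt(965)/3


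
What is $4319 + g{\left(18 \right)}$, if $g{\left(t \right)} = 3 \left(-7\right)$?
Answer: $4298$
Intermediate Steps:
$g{\left(t \right)} = -21$
$4319 + g{\left(18 \right)} = 4319 - 21 = 4298$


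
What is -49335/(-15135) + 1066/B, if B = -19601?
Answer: 63392095/19777409 ≈ 3.2053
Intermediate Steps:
-49335/(-15135) + 1066/B = -49335/(-15135) + 1066/(-19601) = -49335*(-1/15135) + 1066*(-1/19601) = 3289/1009 - 1066/19601 = 63392095/19777409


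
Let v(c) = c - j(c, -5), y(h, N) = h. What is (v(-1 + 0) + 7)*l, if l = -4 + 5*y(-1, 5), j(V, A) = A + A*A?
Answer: 126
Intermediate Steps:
j(V, A) = A + A²
l = -9 (l = -4 + 5*(-1) = -4 - 5 = -9)
v(c) = -20 + c (v(c) = c - (-5)*(1 - 5) = c - (-5)*(-4) = c - 1*20 = c - 20 = -20 + c)
(v(-1 + 0) + 7)*l = ((-20 + (-1 + 0)) + 7)*(-9) = ((-20 - 1) + 7)*(-9) = (-21 + 7)*(-9) = -14*(-9) = 126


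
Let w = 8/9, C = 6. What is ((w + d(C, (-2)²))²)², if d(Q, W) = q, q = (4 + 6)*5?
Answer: 44000935696/6561 ≈ 6.7064e+6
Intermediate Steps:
q = 50 (q = 10*5 = 50)
d(Q, W) = 50
w = 8/9 (w = 8*(⅑) = 8/9 ≈ 0.88889)
((w + d(C, (-2)²))²)² = ((8/9 + 50)²)² = ((458/9)²)² = (209764/81)² = 44000935696/6561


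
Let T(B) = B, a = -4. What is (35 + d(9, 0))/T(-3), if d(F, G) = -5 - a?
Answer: -34/3 ≈ -11.333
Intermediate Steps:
d(F, G) = -1 (d(F, G) = -5 - 1*(-4) = -5 + 4 = -1)
(35 + d(9, 0))/T(-3) = (35 - 1)/(-3) = 34*(-⅓) = -34/3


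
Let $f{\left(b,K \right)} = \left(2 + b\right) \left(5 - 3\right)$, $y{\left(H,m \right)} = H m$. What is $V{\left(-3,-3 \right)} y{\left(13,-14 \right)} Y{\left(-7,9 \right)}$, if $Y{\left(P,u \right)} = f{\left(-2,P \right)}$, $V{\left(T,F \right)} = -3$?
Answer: $0$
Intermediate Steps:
$f{\left(b,K \right)} = 4 + 2 b$ ($f{\left(b,K \right)} = \left(2 + b\right) 2 = 4 + 2 b$)
$Y{\left(P,u \right)} = 0$ ($Y{\left(P,u \right)} = 4 + 2 \left(-2\right) = 4 - 4 = 0$)
$V{\left(-3,-3 \right)} y{\left(13,-14 \right)} Y{\left(-7,9 \right)} = - 3 \cdot 13 \left(-14\right) 0 = \left(-3\right) \left(-182\right) 0 = 546 \cdot 0 = 0$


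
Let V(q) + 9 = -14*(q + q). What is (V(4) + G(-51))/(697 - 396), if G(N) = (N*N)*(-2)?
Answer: -5323/301 ≈ -17.684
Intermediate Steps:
V(q) = -9 - 28*q (V(q) = -9 - 14*(q + q) = -9 - 28*q)
G(N) = -2*N² (G(N) = N²*(-2) = -2*N²)
(V(4) + G(-51))/(697 - 396) = ((-9 - 28*4) - 2*(-51)²)/(697 - 396) = ((-9 - 112) - 2*2601)/301 = (-121 - 5202)*(1/301) = -5323*1/301 = -5323/301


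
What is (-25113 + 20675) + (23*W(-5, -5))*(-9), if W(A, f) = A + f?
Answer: -2368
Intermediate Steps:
(-25113 + 20675) + (23*W(-5, -5))*(-9) = (-25113 + 20675) + (23*(-5 - 5))*(-9) = -4438 + (23*(-10))*(-9) = -4438 - 230*(-9) = -4438 + 2070 = -2368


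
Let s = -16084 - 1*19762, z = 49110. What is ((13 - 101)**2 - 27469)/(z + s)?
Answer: -19725/13264 ≈ -1.4871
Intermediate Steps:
s = -35846 (s = -16084 - 19762 = -35846)
((13 - 101)**2 - 27469)/(z + s) = ((13 - 101)**2 - 27469)/(49110 - 35846) = ((-88)**2 - 27469)/13264 = (7744 - 27469)*(1/13264) = -19725*1/13264 = -19725/13264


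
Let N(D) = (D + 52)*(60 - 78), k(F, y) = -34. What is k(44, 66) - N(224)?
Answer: 4934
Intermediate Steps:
N(D) = -936 - 18*D (N(D) = (52 + D)*(-18) = -936 - 18*D)
k(44, 66) - N(224) = -34 - (-936 - 18*224) = -34 - (-936 - 4032) = -34 - 1*(-4968) = -34 + 4968 = 4934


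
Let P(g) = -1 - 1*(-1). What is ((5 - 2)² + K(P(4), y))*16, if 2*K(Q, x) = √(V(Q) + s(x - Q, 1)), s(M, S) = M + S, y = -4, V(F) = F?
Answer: 144 + 8*I*√3 ≈ 144.0 + 13.856*I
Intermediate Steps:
P(g) = 0 (P(g) = -1 + 1 = 0)
K(Q, x) = √(1 + x)/2 (K(Q, x) = √(Q + ((x - Q) + 1))/2 = √(Q + (1 + x - Q))/2 = √(1 + x)/2)
((5 - 2)² + K(P(4), y))*16 = ((5 - 2)² + √(1 - 4)/2)*16 = (3² + √(-3)/2)*16 = (9 + (I*√3)/2)*16 = (9 + I*√3/2)*16 = 144 + 8*I*√3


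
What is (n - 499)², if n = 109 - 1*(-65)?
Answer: 105625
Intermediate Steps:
n = 174 (n = 109 + 65 = 174)
(n - 499)² = (174 - 499)² = (-325)² = 105625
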